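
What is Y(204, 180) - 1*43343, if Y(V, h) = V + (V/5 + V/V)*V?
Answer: -173059/5 ≈ -34612.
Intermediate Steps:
Y(V, h) = V + V*(1 + V/5) (Y(V, h) = V + (V*(⅕) + 1)*V = V + (V/5 + 1)*V = V + (1 + V/5)*V = V + V*(1 + V/5))
Y(204, 180) - 1*43343 = (⅕)*204*(10 + 204) - 1*43343 = (⅕)*204*214 - 43343 = 43656/5 - 43343 = -173059/5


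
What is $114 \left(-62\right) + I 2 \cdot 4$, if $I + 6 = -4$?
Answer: $-7148$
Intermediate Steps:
$I = -10$ ($I = -6 - 4 = -10$)
$114 \left(-62\right) + I 2 \cdot 4 = 114 \left(-62\right) + \left(-10\right) 2 \cdot 4 = -7068 - 80 = -7148$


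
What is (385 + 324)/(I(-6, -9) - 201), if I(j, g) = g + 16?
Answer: -709/194 ≈ -3.6546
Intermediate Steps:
I(j, g) = 16 + g
(385 + 324)/(I(-6, -9) - 201) = (385 + 324)/((16 - 9) - 201) = 709/(7 - 201) = 709/(-194) = 709*(-1/194) = -709/194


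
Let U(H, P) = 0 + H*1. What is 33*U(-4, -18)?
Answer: -132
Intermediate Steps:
U(H, P) = H (U(H, P) = 0 + H = H)
33*U(-4, -18) = 33*(-4) = -132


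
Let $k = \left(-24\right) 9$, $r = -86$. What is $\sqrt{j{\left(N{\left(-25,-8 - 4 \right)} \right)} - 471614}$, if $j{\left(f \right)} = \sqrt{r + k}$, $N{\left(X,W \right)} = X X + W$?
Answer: $\sqrt{-471614 + i \sqrt{302}} \approx 0.01 + 686.74 i$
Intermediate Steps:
$k = -216$
$N{\left(X,W \right)} = W + X^{2}$ ($N{\left(X,W \right)} = X^{2} + W = W + X^{2}$)
$j{\left(f \right)} = i \sqrt{302}$ ($j{\left(f \right)} = \sqrt{-86 - 216} = \sqrt{-302} = i \sqrt{302}$)
$\sqrt{j{\left(N{\left(-25,-8 - 4 \right)} \right)} - 471614} = \sqrt{i \sqrt{302} - 471614} = \sqrt{-471614 + i \sqrt{302}}$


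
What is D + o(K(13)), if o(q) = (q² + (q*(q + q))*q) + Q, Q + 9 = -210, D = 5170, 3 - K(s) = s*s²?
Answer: -21117416181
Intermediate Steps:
K(s) = 3 - s³ (K(s) = 3 - s*s² = 3 - s³)
Q = -219 (Q = -9 - 210 = -219)
o(q) = -219 + q² + 2*q³ (o(q) = (q² + (q*(q + q))*q) - 219 = (q² + (q*(2*q))*q) - 219 = (q² + (2*q²)*q) - 219 = (q² + 2*q³) - 219 = -219 + q² + 2*q³)
D + o(K(13)) = 5170 + (-219 + (3 - 1*13³)² + 2*(3 - 1*13³)³) = 5170 + (-219 + (3 - 1*2197)² + 2*(3 - 1*2197)³) = 5170 + (-219 + (3 - 2197)² + 2*(3 - 2197)³) = 5170 + (-219 + (-2194)² + 2*(-2194)³) = 5170 + (-219 + 4813636 + 2*(-10561117384)) = 5170 + (-219 + 4813636 - 21122234768) = 5170 - 21117421351 = -21117416181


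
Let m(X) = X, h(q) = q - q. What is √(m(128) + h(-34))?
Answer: 8*√2 ≈ 11.314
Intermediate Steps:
h(q) = 0
√(m(128) + h(-34)) = √(128 + 0) = √128 = 8*√2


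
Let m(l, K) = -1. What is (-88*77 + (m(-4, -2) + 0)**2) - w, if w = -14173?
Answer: 7398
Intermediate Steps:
(-88*77 + (m(-4, -2) + 0)**2) - w = (-88*77 + (-1 + 0)**2) - 1*(-14173) = (-6776 + (-1)**2) + 14173 = (-6776 + 1) + 14173 = -6775 + 14173 = 7398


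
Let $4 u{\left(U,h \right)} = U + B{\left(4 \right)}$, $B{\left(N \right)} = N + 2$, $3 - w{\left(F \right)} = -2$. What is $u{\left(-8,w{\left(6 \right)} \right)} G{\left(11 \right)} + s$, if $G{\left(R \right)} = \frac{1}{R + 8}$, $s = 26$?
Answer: $\frac{987}{38} \approx 25.974$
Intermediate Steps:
$w{\left(F \right)} = 5$ ($w{\left(F \right)} = 3 - -2 = 3 + 2 = 5$)
$B{\left(N \right)} = 2 + N$
$u{\left(U,h \right)} = \frac{3}{2} + \frac{U}{4}$ ($u{\left(U,h \right)} = \frac{U + \left(2 + 4\right)}{4} = \frac{U + 6}{4} = \frac{6 + U}{4} = \frac{3}{2} + \frac{U}{4}$)
$G{\left(R \right)} = \frac{1}{8 + R}$
$u{\left(-8,w{\left(6 \right)} \right)} G{\left(11 \right)} + s = \frac{\frac{3}{2} + \frac{1}{4} \left(-8\right)}{8 + 11} + 26 = \frac{\frac{3}{2} - 2}{19} + 26 = \left(- \frac{1}{2}\right) \frac{1}{19} + 26 = - \frac{1}{38} + 26 = \frac{987}{38}$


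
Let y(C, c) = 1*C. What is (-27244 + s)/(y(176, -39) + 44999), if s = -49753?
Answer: -76997/45175 ≈ -1.7044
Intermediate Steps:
y(C, c) = C
(-27244 + s)/(y(176, -39) + 44999) = (-27244 - 49753)/(176 + 44999) = -76997/45175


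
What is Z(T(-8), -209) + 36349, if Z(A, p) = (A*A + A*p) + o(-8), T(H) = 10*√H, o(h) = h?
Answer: 35541 - 4180*I*√2 ≈ 35541.0 - 5911.4*I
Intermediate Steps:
Z(A, p) = -8 + A² + A*p (Z(A, p) = (A*A + A*p) - 8 = (A² + A*p) - 8 = -8 + A² + A*p)
Z(T(-8), -209) + 36349 = (-8 + (10*√(-8))² + (10*√(-8))*(-209)) + 36349 = (-8 + (10*(2*I*√2))² + (10*(2*I*√2))*(-209)) + 36349 = (-8 + (20*I*√2)² + (20*I*√2)*(-209)) + 36349 = (-8 - 800 - 4180*I*√2) + 36349 = (-808 - 4180*I*√2) + 36349 = 35541 - 4180*I*√2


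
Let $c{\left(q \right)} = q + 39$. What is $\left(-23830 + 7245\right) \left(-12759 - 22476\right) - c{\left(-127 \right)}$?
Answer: $584372563$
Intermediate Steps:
$c{\left(q \right)} = 39 + q$
$\left(-23830 + 7245\right) \left(-12759 - 22476\right) - c{\left(-127 \right)} = \left(-23830 + 7245\right) \left(-12759 - 22476\right) - \left(39 - 127\right) = \left(-16585\right) \left(-35235\right) - -88 = 584372475 + 88 = 584372563$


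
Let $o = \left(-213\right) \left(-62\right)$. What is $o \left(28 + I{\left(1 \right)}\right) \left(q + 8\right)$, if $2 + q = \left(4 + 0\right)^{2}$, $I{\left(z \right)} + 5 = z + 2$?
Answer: $7553832$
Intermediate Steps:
$I{\left(z \right)} = -3 + z$ ($I{\left(z \right)} = -5 + \left(z + 2\right) = -5 + \left(2 + z\right) = -3 + z$)
$q = 14$ ($q = -2 + \left(4 + 0\right)^{2} = -2 + 4^{2} = -2 + 16 = 14$)
$o = 13206$
$o \left(28 + I{\left(1 \right)}\right) \left(q + 8\right) = 13206 \left(28 + \left(-3 + 1\right)\right) \left(14 + 8\right) = 13206 \left(28 - 2\right) 22 = 13206 \cdot 26 \cdot 22 = 13206 \cdot 572 = 7553832$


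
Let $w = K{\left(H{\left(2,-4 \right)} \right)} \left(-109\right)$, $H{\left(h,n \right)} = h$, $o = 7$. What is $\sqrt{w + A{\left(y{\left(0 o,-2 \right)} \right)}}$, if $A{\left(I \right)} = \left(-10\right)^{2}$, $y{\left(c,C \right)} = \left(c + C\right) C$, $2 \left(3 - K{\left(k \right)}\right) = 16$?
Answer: $\sqrt{645} \approx 25.397$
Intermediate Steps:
$K{\left(k \right)} = -5$ ($K{\left(k \right)} = 3 - 8 = -5$)
$y{\left(c,C \right)} = C \left(C + c\right)$ ($y{\left(c,C \right)} = \left(C + c\right) C = C \left(C + c\right)$)
$w = 545$ ($w = \left(-5\right) \left(-109\right) = 545$)
$A{\left(I \right)} = 100$
$\sqrt{w + A{\left(y{\left(0 o,-2 \right)} \right)}} = \sqrt{545 + 100} = \sqrt{645}$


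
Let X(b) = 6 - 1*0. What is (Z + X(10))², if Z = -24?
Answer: 324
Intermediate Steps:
X(b) = 6 (X(b) = 6 + 0 = 6)
(Z + X(10))² = (-24 + 6)² = (-18)² = 324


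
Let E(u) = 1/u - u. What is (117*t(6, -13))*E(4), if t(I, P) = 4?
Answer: -1755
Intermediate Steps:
(117*t(6, -13))*E(4) = (117*4)*(1/4 - 1*4) = 468*(¼ - 4) = 468*(-15/4) = -1755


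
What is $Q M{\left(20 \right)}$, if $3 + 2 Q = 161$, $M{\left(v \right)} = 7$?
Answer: $553$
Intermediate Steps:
$Q = 79$ ($Q = - \frac{3}{2} + \frac{1}{2} \cdot 161 = - \frac{3}{2} + \frac{161}{2} = 79$)
$Q M{\left(20 \right)} = 79 \cdot 7 = 553$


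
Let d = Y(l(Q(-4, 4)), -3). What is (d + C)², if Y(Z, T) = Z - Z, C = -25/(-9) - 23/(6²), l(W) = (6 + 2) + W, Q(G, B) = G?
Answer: 5929/1296 ≈ 4.5748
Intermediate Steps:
l(W) = 8 + W
C = 77/36 (C = -25*(-⅑) - 23/36 = 25/9 - 23*1/36 = 25/9 - 23/36 = 77/36 ≈ 2.1389)
Y(Z, T) = 0
d = 0
(d + C)² = (0 + 77/36)² = (77/36)² = 5929/1296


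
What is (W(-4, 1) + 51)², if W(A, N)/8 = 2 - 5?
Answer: 729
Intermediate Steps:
W(A, N) = -24 (W(A, N) = 8*(2 - 5) = 8*(-3) = -24)
(W(-4, 1) + 51)² = (-24 + 51)² = 27² = 729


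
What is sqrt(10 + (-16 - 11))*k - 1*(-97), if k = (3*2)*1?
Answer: 97 + 6*I*sqrt(17) ≈ 97.0 + 24.739*I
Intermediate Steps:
k = 6 (k = 6*1 = 6)
sqrt(10 + (-16 - 11))*k - 1*(-97) = sqrt(10 + (-16 - 11))*6 - 1*(-97) = sqrt(10 - 27)*6 + 97 = sqrt(-17)*6 + 97 = (I*sqrt(17))*6 + 97 = 6*I*sqrt(17) + 97 = 97 + 6*I*sqrt(17)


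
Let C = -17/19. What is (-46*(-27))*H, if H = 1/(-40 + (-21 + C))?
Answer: -3933/196 ≈ -20.066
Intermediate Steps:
C = -17/19 (C = -17*1/19 = -17/19 ≈ -0.89474)
H = -19/1176 (H = 1/(-40 + (-21 - 17/19)) = 1/(-40 - 416/19) = 1/(-1176/19) = -19/1176 ≈ -0.016156)
(-46*(-27))*H = -46*(-27)*(-19/1176) = 1242*(-19/1176) = -3933/196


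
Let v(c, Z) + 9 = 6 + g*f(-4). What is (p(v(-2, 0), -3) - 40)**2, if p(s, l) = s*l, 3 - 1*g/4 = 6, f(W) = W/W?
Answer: 25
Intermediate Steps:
f(W) = 1
g = -12 (g = 12 - 4*6 = 12 - 24 = -12)
v(c, Z) = -15 (v(c, Z) = -9 + (6 - 12*1) = -9 + (6 - 12) = -9 - 6 = -15)
p(s, l) = l*s
(p(v(-2, 0), -3) - 40)**2 = (-3*(-15) - 40)**2 = (45 - 40)**2 = 5**2 = 25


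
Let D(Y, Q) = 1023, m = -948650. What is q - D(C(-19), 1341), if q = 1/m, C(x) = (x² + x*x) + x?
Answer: -970468951/948650 ≈ -1023.0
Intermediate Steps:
C(x) = x + 2*x² (C(x) = (x² + x²) + x = 2*x² + x = x + 2*x²)
q = -1/948650 (q = 1/(-948650) = -1/948650 ≈ -1.0541e-6)
q - D(C(-19), 1341) = -1/948650 - 1*1023 = -1/948650 - 1023 = -970468951/948650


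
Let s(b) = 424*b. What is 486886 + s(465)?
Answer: 684046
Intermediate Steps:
486886 + s(465) = 486886 + 424*465 = 486886 + 197160 = 684046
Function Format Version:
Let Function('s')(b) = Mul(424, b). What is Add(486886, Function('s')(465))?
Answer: 684046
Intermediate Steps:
Add(486886, Function('s')(465)) = Add(486886, Mul(424, 465)) = Add(486886, 197160) = 684046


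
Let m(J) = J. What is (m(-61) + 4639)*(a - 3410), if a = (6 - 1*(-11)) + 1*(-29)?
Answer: -15665916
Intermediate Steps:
a = -12 (a = (6 + 11) - 29 = 17 - 29 = -12)
(m(-61) + 4639)*(a - 3410) = (-61 + 4639)*(-12 - 3410) = 4578*(-3422) = -15665916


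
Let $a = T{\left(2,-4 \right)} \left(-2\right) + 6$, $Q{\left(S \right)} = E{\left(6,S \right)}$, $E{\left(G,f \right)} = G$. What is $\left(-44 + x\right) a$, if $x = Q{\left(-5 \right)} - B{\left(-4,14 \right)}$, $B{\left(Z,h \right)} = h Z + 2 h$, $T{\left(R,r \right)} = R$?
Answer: $-20$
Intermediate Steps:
$B{\left(Z,h \right)} = 2 h + Z h$ ($B{\left(Z,h \right)} = Z h + 2 h = 2 h + Z h$)
$Q{\left(S \right)} = 6$
$x = 34$ ($x = 6 - 14 \left(2 - 4\right) = 6 - 14 \left(-2\right) = 6 - -28 = 6 + 28 = 34$)
$a = 2$ ($a = 2 \left(-2\right) + 6 = -4 + 6 = 2$)
$\left(-44 + x\right) a = \left(-44 + 34\right) 2 = \left(-10\right) 2 = -20$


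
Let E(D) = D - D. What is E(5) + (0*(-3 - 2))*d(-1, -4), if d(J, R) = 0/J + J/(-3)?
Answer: 0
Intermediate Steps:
E(D) = 0
d(J, R) = -J/3 (d(J, R) = 0 + J*(-1/3) = 0 - J/3 = -J/3)
E(5) + (0*(-3 - 2))*d(-1, -4) = 0 + (0*(-3 - 2))*(-1/3*(-1)) = 0 + (0*(-5))*(1/3) = 0 + 0*(1/3) = 0 + 0 = 0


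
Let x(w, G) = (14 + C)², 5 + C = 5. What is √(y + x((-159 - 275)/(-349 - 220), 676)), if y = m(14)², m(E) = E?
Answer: 14*√2 ≈ 19.799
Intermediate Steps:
C = 0 (C = -5 + 5 = 0)
x(w, G) = 196 (x(w, G) = (14 + 0)² = 14² = 196)
y = 196 (y = 14² = 196)
√(y + x((-159 - 275)/(-349 - 220), 676)) = √(196 + 196) = √392 = 14*√2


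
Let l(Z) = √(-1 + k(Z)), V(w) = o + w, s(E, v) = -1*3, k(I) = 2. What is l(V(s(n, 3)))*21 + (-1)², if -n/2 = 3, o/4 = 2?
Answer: 22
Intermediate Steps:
o = 8 (o = 4*2 = 8)
n = -6 (n = -2*3 = -6)
s(E, v) = -3
V(w) = 8 + w
l(Z) = 1 (l(Z) = √(-1 + 2) = √1 = 1)
l(V(s(n, 3)))*21 + (-1)² = 1*21 + (-1)² = 21 + 1 = 22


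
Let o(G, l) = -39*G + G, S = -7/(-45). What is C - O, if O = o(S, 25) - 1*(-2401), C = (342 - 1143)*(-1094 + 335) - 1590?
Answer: 27178826/45 ≈ 6.0397e+5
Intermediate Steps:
S = 7/45 (S = -7*(-1/45) = 7/45 ≈ 0.15556)
o(G, l) = -38*G
C = 606369 (C = -801*(-759) - 1590 = 607959 - 1590 = 606369)
O = 107779/45 (O = -38*7/45 - 1*(-2401) = -266/45 + 2401 = 107779/45 ≈ 2395.1)
C - O = 606369 - 1*107779/45 = 606369 - 107779/45 = 27178826/45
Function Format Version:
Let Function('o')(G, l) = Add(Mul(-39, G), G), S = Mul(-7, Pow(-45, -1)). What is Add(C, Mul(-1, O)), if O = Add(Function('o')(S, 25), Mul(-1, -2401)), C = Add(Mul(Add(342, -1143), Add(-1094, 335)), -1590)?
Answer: Rational(27178826, 45) ≈ 6.0397e+5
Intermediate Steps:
S = Rational(7, 45) (S = Mul(-7, Rational(-1, 45)) = Rational(7, 45) ≈ 0.15556)
Function('o')(G, l) = Mul(-38, G)
C = 606369 (C = Add(Mul(-801, -759), -1590) = Add(607959, -1590) = 606369)
O = Rational(107779, 45) (O = Add(Mul(-38, Rational(7, 45)), Mul(-1, -2401)) = Add(Rational(-266, 45), 2401) = Rational(107779, 45) ≈ 2395.1)
Add(C, Mul(-1, O)) = Add(606369, Mul(-1, Rational(107779, 45))) = Add(606369, Rational(-107779, 45)) = Rational(27178826, 45)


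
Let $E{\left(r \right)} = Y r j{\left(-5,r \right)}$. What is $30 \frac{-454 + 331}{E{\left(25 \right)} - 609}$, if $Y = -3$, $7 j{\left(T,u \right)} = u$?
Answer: $\frac{1435}{341} \approx 4.2082$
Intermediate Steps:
$j{\left(T,u \right)} = \frac{u}{7}$
$E{\left(r \right)} = - \frac{3 r^{2}}{7}$ ($E{\left(r \right)} = - 3 r \frac{r}{7} = - \frac{3 r^{2}}{7}$)
$30 \frac{-454 + 331}{E{\left(25 \right)} - 609} = 30 \frac{-454 + 331}{- \frac{3 \cdot 25^{2}}{7} - 609} = 30 \left(- \frac{123}{\left(- \frac{3}{7}\right) 625 - 609}\right) = 30 \left(- \frac{123}{- \frac{1875}{7} - 609}\right) = 30 \left(- \frac{123}{- \frac{6138}{7}}\right) = 30 \left(\left(-123\right) \left(- \frac{7}{6138}\right)\right) = 30 \cdot \frac{287}{2046} = \frac{1435}{341}$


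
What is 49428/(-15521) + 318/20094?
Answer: -9688927/3057637 ≈ -3.1688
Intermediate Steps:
49428/(-15521) + 318/20094 = 49428*(-1/15521) + 318*(1/20094) = -49428/15521 + 53/3349 = -9688927/3057637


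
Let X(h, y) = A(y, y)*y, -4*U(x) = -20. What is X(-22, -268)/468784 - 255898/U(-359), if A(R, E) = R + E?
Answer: -7497510612/146495 ≈ -51179.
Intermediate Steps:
U(x) = 5 (U(x) = -1/4*(-20) = 5)
A(R, E) = E + R
X(h, y) = 2*y**2 (X(h, y) = (y + y)*y = (2*y)*y = 2*y**2)
X(-22, -268)/468784 - 255898/U(-359) = (2*(-268)**2)/468784 - 255898/5 = (2*71824)*(1/468784) - 255898*1/5 = 143648*(1/468784) - 255898/5 = 8978/29299 - 255898/5 = -7497510612/146495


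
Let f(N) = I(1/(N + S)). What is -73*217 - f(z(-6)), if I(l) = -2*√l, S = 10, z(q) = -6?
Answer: -15840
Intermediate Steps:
f(N) = -2*√(1/(10 + N)) (f(N) = -2*√(1/(N + 10)) = -2*√(1/(10 + N)))
-73*217 - f(z(-6)) = -73*217 - (-2)*√(1/(10 - 6)) = -15841 - (-2)*√(1/4) = -15841 - (-2)*√(¼) = -15841 - (-2)/2 = -15841 - 1*(-1) = -15841 + 1 = -15840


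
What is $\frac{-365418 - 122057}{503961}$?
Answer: $- \frac{487475}{503961} \approx -0.96729$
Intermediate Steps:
$\frac{-365418 - 122057}{503961} = \left(-365418 - 122057\right) \frac{1}{503961} = \left(-487475\right) \frac{1}{503961} = - \frac{487475}{503961}$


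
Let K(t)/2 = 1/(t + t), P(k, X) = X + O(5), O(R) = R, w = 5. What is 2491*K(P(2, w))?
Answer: 2491/10 ≈ 249.10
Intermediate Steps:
P(k, X) = 5 + X (P(k, X) = X + 5 = 5 + X)
K(t) = 1/t (K(t) = 2/(t + t) = 2/((2*t)) = 2*(1/(2*t)) = 1/t)
2491*K(P(2, w)) = 2491/(5 + 5) = 2491/10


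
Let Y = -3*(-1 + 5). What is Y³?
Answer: -1728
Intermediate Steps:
Y = -12 (Y = -3*4 = -12)
Y³ = (-12)³ = -1728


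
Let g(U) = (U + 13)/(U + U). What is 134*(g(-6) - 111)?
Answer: -89713/6 ≈ -14952.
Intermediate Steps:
g(U) = (13 + U)/(2*U) (g(U) = (13 + U)/((2*U)) = (13 + U)*(1/(2*U)) = (13 + U)/(2*U))
134*(g(-6) - 111) = 134*((1/2)*(13 - 6)/(-6) - 111) = 134*((1/2)*(-1/6)*7 - 111) = 134*(-7/12 - 111) = 134*(-1339/12) = -89713/6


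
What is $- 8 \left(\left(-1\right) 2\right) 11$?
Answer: $176$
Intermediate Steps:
$- 8 \left(\left(-1\right) 2\right) 11 = \left(-8\right) \left(-2\right) 11 = 16 \cdot 11 = 176$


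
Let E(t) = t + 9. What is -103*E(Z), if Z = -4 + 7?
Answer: -1236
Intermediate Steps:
Z = 3
E(t) = 9 + t
-103*E(Z) = -103*(9 + 3) = -103*12 = -1236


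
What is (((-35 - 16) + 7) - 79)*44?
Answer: -5412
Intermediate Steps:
(((-35 - 16) + 7) - 79)*44 = ((-51 + 7) - 79)*44 = (-44 - 79)*44 = -123*44 = -5412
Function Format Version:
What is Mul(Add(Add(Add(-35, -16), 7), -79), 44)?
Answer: -5412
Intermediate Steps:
Mul(Add(Add(Add(-35, -16), 7), -79), 44) = Mul(Add(Add(-51, 7), -79), 44) = Mul(Add(-44, -79), 44) = Mul(-123, 44) = -5412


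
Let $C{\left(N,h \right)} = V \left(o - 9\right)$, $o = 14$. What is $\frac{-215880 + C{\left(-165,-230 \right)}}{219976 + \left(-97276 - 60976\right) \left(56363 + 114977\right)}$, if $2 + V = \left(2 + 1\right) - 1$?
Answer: $\frac{26985}{3389334713} \approx 7.9617 \cdot 10^{-6}$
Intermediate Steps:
$V = 0$ ($V = -2 + \left(\left(2 + 1\right) - 1\right) = -2 + \left(3 - 1\right) = -2 + 2 = 0$)
$C{\left(N,h \right)} = 0$ ($C{\left(N,h \right)} = 0 \left(14 - 9\right) = 0 \cdot 5 = 0$)
$\frac{-215880 + C{\left(-165,-230 \right)}}{219976 + \left(-97276 - 60976\right) \left(56363 + 114977\right)} = \frac{-215880 + 0}{219976 + \left(-97276 - 60976\right) \left(56363 + 114977\right)} = - \frac{215880}{219976 - 27114897680} = - \frac{215880}{-27114677704} = \left(-215880\right) \left(- \frac{1}{27114677704}\right) = \frac{26985}{3389334713}$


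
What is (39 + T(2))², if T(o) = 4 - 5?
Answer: 1444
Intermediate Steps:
T(o) = -1
(39 + T(2))² = (39 - 1)² = 38² = 1444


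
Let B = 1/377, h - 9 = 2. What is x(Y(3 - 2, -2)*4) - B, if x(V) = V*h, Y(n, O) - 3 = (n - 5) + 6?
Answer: 82939/377 ≈ 220.00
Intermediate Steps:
h = 11 (h = 9 + 2 = 11)
Y(n, O) = 4 + n (Y(n, O) = 3 + ((n - 5) + 6) = 3 + ((-5 + n) + 6) = 3 + (1 + n) = 4 + n)
x(V) = 11*V (x(V) = V*11 = 11*V)
B = 1/377 ≈ 0.0026525
x(Y(3 - 2, -2)*4) - B = 11*((4 + (3 - 2))*4) - 1*1/377 = 11*((4 + 1)*4) - 1/377 = 11*(5*4) - 1/377 = 11*20 - 1/377 = 220 - 1/377 = 82939/377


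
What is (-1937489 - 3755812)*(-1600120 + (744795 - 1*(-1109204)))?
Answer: -1445409564579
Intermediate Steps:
(-1937489 - 3755812)*(-1600120 + (744795 - 1*(-1109204))) = -5693301*(-1600120 + (744795 + 1109204)) = -5693301*(-1600120 + 1853999) = -5693301*253879 = -1445409564579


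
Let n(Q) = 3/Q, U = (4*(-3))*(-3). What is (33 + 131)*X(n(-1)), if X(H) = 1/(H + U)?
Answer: 164/33 ≈ 4.9697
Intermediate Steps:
U = 36 (U = -12*(-3) = 36)
X(H) = 1/(36 + H) (X(H) = 1/(H + 36) = 1/(36 + H))
(33 + 131)*X(n(-1)) = (33 + 131)/(36 + 3/(-1)) = 164/(36 + 3*(-1)) = 164/(36 - 3) = 164/33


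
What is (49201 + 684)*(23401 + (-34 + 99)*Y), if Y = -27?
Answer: 1079810710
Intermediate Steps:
(49201 + 684)*(23401 + (-34 + 99)*Y) = (49201 + 684)*(23401 + (-34 + 99)*(-27)) = 49885*(23401 + 65*(-27)) = 49885*(23401 - 1755) = 49885*21646 = 1079810710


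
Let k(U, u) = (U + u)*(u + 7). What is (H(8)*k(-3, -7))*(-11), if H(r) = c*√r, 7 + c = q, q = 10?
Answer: 0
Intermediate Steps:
c = 3 (c = -7 + 10 = 3)
k(U, u) = (7 + u)*(U + u) (k(U, u) = (U + u)*(7 + u) = (7 + u)*(U + u))
H(r) = 3*√r
(H(8)*k(-3, -7))*(-11) = ((3*√8)*((-7)² + 7*(-3) + 7*(-7) - 3*(-7)))*(-11) = ((3*(2*√2))*(49 - 21 - 49 + 21))*(-11) = ((6*√2)*0)*(-11) = 0*(-11) = 0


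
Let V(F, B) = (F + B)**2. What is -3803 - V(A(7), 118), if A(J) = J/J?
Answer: -17964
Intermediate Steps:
A(J) = 1
V(F, B) = (B + F)**2
-3803 - V(A(7), 118) = -3803 - (118 + 1)**2 = -3803 - 1*119**2 = -3803 - 1*14161 = -3803 - 14161 = -17964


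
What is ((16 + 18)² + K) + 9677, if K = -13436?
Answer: -2603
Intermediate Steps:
((16 + 18)² + K) + 9677 = ((16 + 18)² - 13436) + 9677 = (34² - 13436) + 9677 = (1156 - 13436) + 9677 = -12280 + 9677 = -2603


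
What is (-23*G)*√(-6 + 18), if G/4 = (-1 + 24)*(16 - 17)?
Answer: 4232*√3 ≈ 7330.0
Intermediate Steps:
G = -92 (G = 4*((-1 + 24)*(16 - 17)) = 4*(23*(-1)) = 4*(-23) = -92)
(-23*G)*√(-6 + 18) = (-23*(-92))*√(-6 + 18) = 2116*√12 = 2116*(2*√3) = 4232*√3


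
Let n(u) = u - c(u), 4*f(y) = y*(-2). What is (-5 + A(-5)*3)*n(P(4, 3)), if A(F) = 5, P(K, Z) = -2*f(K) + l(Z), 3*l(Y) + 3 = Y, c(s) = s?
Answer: 0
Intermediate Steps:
f(y) = -y/2 (f(y) = (y*(-2))/4 = (-2*y)/4 = -y/2)
l(Y) = -1 + Y/3
P(K, Z) = -1 + K + Z/3 (P(K, Z) = -(-1)*K + (-1 + Z/3) = K + (-1 + Z/3) = -1 + K + Z/3)
n(u) = 0 (n(u) = u - u = 0)
(-5 + A(-5)*3)*n(P(4, 3)) = (-5 + 5*3)*0 = (-5 + 15)*0 = 10*0 = 0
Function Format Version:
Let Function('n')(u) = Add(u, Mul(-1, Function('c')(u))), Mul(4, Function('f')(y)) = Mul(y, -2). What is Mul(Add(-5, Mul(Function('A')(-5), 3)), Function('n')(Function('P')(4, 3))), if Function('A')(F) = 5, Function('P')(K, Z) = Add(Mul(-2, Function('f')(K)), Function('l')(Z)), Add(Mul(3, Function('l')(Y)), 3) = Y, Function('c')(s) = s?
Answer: 0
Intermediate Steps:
Function('f')(y) = Mul(Rational(-1, 2), y) (Function('f')(y) = Mul(Rational(1, 4), Mul(y, -2)) = Mul(Rational(1, 4), Mul(-2, y)) = Mul(Rational(-1, 2), y))
Function('l')(Y) = Add(-1, Mul(Rational(1, 3), Y))
Function('P')(K, Z) = Add(-1, K, Mul(Rational(1, 3), Z)) (Function('P')(K, Z) = Add(Mul(-2, Mul(Rational(-1, 2), K)), Add(-1, Mul(Rational(1, 3), Z))) = Add(K, Add(-1, Mul(Rational(1, 3), Z))) = Add(-1, K, Mul(Rational(1, 3), Z)))
Function('n')(u) = 0 (Function('n')(u) = Add(u, Mul(-1, u)) = 0)
Mul(Add(-5, Mul(Function('A')(-5), 3)), Function('n')(Function('P')(4, 3))) = Mul(Add(-5, Mul(5, 3)), 0) = Mul(Add(-5, 15), 0) = Mul(10, 0) = 0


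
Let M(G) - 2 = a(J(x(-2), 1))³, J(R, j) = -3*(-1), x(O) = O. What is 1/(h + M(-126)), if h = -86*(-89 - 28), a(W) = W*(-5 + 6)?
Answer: 1/10091 ≈ 9.9098e-5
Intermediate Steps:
J(R, j) = 3
a(W) = W (a(W) = W*1 = W)
M(G) = 29 (M(G) = 2 + 3³ = 2 + 27 = 29)
h = 10062 (h = -86*(-117) = 10062)
1/(h + M(-126)) = 1/(10062 + 29) = 1/10091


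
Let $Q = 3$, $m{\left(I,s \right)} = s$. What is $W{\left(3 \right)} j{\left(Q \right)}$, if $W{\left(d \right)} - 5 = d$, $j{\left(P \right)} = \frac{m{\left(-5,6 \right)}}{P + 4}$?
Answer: $\frac{48}{7} \approx 6.8571$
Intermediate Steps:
$j{\left(P \right)} = \frac{6}{4 + P}$ ($j{\left(P \right)} = \frac{6}{P + 4} = \frac{6}{4 + P}$)
$W{\left(d \right)} = 5 + d$
$W{\left(3 \right)} j{\left(Q \right)} = \left(5 + 3\right) \frac{6}{4 + 3} = 8 \cdot \frac{6}{7} = \frac{48}{7}$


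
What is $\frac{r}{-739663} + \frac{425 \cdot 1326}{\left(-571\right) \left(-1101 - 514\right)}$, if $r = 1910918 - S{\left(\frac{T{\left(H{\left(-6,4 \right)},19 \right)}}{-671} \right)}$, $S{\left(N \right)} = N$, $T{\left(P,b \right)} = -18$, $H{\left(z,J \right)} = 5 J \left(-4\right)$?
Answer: $- \frac{10620308462050}{5384509208177} \approx -1.9724$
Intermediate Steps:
$H{\left(z,J \right)} = - 20 J$
$r = \frac{1282225960}{671}$ ($r = 1910918 - - \frac{18}{-671} = 1910918 - \left(-18\right) \left(- \frac{1}{671}\right) = 1910918 - \frac{18}{671} = \frac{1282225960}{671} \approx 1.9109 \cdot 10^{6}$)
$\frac{r}{-739663} + \frac{425 \cdot 1326}{\left(-571\right) \left(-1101 - 514\right)} = \frac{1282225960}{671 \left(-739663\right)} + \frac{425 \cdot 1326}{\left(-571\right) \left(-1101 - 514\right)} = \frac{1282225960}{671} \left(- \frac{1}{739663}\right) + \frac{563550}{\left(-571\right) \left(-1615\right)} = - \frac{1282225960}{496313873} + \frac{563550}{922165} = - \frac{1282225960}{496313873} + 563550 \cdot \frac{1}{922165} = - \frac{1282225960}{496313873} + \frac{6630}{10849} = - \frac{10620308462050}{5384509208177}$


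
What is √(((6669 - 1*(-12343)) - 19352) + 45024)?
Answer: 2*√11171 ≈ 211.39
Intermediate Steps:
√(((6669 - 1*(-12343)) - 19352) + 45024) = √(((6669 + 12343) - 19352) + 45024) = √((19012 - 19352) + 45024) = √(-340 + 45024) = √44684 = 2*√11171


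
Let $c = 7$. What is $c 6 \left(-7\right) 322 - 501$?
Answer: $-95169$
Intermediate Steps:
$c 6 \left(-7\right) 322 - 501 = 7 \cdot 6 \left(-7\right) 322 - 501 = 42 \left(-7\right) 322 - 501 = \left(-294\right) 322 - 501 = -94668 - 501 = -95169$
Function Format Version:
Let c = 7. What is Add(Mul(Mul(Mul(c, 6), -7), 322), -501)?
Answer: -95169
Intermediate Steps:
Add(Mul(Mul(Mul(c, 6), -7), 322), -501) = Add(Mul(Mul(Mul(7, 6), -7), 322), -501) = Add(Mul(Mul(42, -7), 322), -501) = Add(Mul(-294, 322), -501) = Add(-94668, -501) = -95169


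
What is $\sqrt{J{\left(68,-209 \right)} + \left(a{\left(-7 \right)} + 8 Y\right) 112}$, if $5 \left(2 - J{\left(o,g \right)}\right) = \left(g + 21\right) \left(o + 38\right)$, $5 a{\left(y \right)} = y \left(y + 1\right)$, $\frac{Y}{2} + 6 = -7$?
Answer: $\frac{i \sqrt{459190}}{5} \approx 135.53 i$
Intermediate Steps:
$Y = -26$ ($Y = -12 + 2 \left(-7\right) = -12 - 14 = -26$)
$a{\left(y \right)} = \frac{y \left(1 + y\right)}{5}$ ($a{\left(y \right)} = \frac{y \left(y + 1\right)}{5} = \frac{y \left(1 + y\right)}{5}$)
$J{\left(o,g \right)} = 2 - \frac{\left(21 + g\right) \left(38 + o\right)}{5}$ ($J{\left(o,g \right)} = 2 - \frac{\left(g + 21\right) \left(o + 38\right)}{5} = 2 - \frac{\left(21 + g\right) \left(38 + o\right)}{5}$)
$\sqrt{J{\left(68,-209 \right)} + \left(a{\left(-7 \right)} + 8 Y\right) 112} = \sqrt{\left(- \frac{788}{5} - - \frac{7942}{5} - \frac{1428}{5} - \left(- \frac{209}{5}\right) 68\right) + \left(\frac{1}{5} \left(-7\right) \left(1 - 7\right) + 8 \left(-26\right)\right) 112} = \sqrt{\left(- \frac{788}{5} + \frac{7942}{5} - \frac{1428}{5} + \frac{14212}{5}\right) + \left(\frac{1}{5} \left(-7\right) \left(-6\right) - 208\right) 112} = \sqrt{\frac{19938}{5} + \left(\frac{42}{5} - 208\right) 112} = \sqrt{\frac{19938}{5} - \frac{111776}{5}} = \sqrt{- \frac{91838}{5}} = \frac{i \sqrt{459190}}{5}$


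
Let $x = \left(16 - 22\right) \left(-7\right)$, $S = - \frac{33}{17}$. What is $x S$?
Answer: $- \frac{1386}{17} \approx -81.529$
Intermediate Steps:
$S = - \frac{33}{17}$ ($S = \left(-33\right) \frac{1}{17} = - \frac{33}{17} \approx -1.9412$)
$x = 42$ ($x = \left(-6\right) \left(-7\right) = 42$)
$x S = 42 \left(- \frac{33}{17}\right) = - \frac{1386}{17}$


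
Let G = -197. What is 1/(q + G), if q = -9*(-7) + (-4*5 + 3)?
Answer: -1/151 ≈ -0.0066225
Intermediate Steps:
q = 46 (q = 63 + (-20 + 3) = 63 - 17 = 46)
1/(q + G) = 1/(46 - 197) = 1/(-151) = -1/151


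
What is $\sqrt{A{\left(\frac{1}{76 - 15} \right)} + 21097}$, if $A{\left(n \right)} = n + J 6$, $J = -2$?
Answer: $\frac{\sqrt{78457346}}{61} \approx 145.21$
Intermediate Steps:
$A{\left(n \right)} = -12 + n$ ($A{\left(n \right)} = n - 12 = -12 + n$)
$\sqrt{A{\left(\frac{1}{76 - 15} \right)} + 21097} = \sqrt{\left(-12 + \frac{1}{76 - 15}\right) + 21097} = \sqrt{\left(-12 + \frac{1}{61}\right) + 21097} = \sqrt{- \frac{731}{61} + 21097} = \sqrt{\frac{1286186}{61}} = \frac{\sqrt{78457346}}{61}$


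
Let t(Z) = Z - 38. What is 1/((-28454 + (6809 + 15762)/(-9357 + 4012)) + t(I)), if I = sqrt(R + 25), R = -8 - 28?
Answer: -814109302295/23199040396419996 - 28569025*I*sqrt(11)/23199040396419996 ≈ -3.5092e-5 - 4.0843e-9*I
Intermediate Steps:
R = -36
I = I*sqrt(11) (I = sqrt(-36 + 25) = sqrt(-11) = I*sqrt(11) ≈ 3.3166*I)
t(Z) = -38 + Z
1/((-28454 + (6809 + 15762)/(-9357 + 4012)) + t(I)) = 1/((-28454 + (6809 + 15762)/(-9357 + 4012)) + (-38 + I*sqrt(11))) = 1/((-28454 + 22571/(-5345)) + (-38 + I*sqrt(11))) = 1/((-28454 + 22571*(-1/5345)) + (-38 + I*sqrt(11))) = 1/((-28454 - 22571/5345) + (-38 + I*sqrt(11))) = 1/(-152109201/5345 + (-38 + I*sqrt(11))) = 1/(-152312311/5345 + I*sqrt(11))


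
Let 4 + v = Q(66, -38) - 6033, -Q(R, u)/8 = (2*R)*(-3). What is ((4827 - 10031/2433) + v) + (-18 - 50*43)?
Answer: -520961/2433 ≈ -214.12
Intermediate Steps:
Q(R, u) = 48*R (Q(R, u) = -8*2*R*(-3) = -(-48)*R = 48*R)
v = -2869 (v = -4 + (48*66 - 6033) = -4 + (3168 - 6033) = -4 - 2865 = -2869)
((4827 - 10031/2433) + v) + (-18 - 50*43) = ((4827 - 10031/2433) - 2869) + (-18 - 50*43) = ((4827 - 10031*1/2433) - 2869) + (-18 - 2150) = ((4827 - 10031/2433) - 2869) - 2168 = (11734060/2433 - 2869) - 2168 = 4753783/2433 - 2168 = -520961/2433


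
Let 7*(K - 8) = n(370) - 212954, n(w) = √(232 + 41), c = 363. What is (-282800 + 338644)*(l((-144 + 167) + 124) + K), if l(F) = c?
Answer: -1678168044 + 55844*√273/7 ≈ -1.6780e+9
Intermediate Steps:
l(F) = 363
n(w) = √273
K = -30414 + √273/7 (K = 8 + (√273 - 212954)/7 = 8 + (-212954 + √273)/7 = 8 + (-30422 + √273/7) = -30414 + √273/7 ≈ -30412.)
(-282800 + 338644)*(l((-144 + 167) + 124) + K) = (-282800 + 338644)*(363 + (-30414 + √273/7)) = 55844*(-30051 + √273/7) = -1678168044 + 55844*√273/7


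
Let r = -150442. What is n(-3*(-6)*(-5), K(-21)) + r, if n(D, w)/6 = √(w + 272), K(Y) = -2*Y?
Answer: -150442 + 6*√314 ≈ -1.5034e+5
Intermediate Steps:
n(D, w) = 6*√(272 + w) (n(D, w) = 6*√(w + 272) = 6*√(272 + w))
n(-3*(-6)*(-5), K(-21)) + r = 6*√(272 - 2*(-21)) - 150442 = 6*√(272 + 42) - 150442 = 6*√314 - 150442 = -150442 + 6*√314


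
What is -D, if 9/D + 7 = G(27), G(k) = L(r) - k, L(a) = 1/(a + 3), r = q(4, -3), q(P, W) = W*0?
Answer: 27/101 ≈ 0.26733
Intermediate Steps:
q(P, W) = 0
r = 0
L(a) = 1/(3 + a)
G(k) = ⅓ - k (G(k) = 1/(3 + 0) - k = 1/3 - k = ⅓ - k)
D = -27/101 (D = 9/(-7 + (⅓ - 1*27)) = 9/(-7 + (⅓ - 27)) = 9/(-7 - 80/3) = 9/(-101/3) = 9*(-3/101) = -27/101 ≈ -0.26733)
-D = -1*(-27/101) = 27/101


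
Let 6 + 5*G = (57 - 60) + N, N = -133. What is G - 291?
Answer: -1597/5 ≈ -319.40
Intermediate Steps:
G = -142/5 (G = -6/5 + ((57 - 60) - 133)/5 = -6/5 + (-3 - 133)/5 = -6/5 + (1/5)*(-136) = -6/5 - 136/5 = -142/5 ≈ -28.400)
G - 291 = -142/5 - 291 = -1597/5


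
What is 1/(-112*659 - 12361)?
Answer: -1/86169 ≈ -1.1605e-5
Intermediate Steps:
1/(-112*659 - 12361) = 1/(-73808 - 12361) = 1/(-86169) = -1/86169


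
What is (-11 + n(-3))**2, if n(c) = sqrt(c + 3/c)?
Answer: 117 - 44*I ≈ 117.0 - 44.0*I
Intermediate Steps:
(-11 + n(-3))**2 = (-11 + sqrt(-3 + 3/(-3)))**2 = (-11 + sqrt(-3 + 3*(-1/3)))**2 = (-11 + sqrt(-3 - 1))**2 = (-11 + sqrt(-4))**2 = (-11 + 2*I)**2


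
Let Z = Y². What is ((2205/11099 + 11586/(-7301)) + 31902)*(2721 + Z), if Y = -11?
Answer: 149931610160562/1653751 ≈ 9.0662e+7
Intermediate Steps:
Z = 121 (Z = (-11)² = 121)
((2205/11099 + 11586/(-7301)) + 31902)*(2721 + Z) = ((2205/11099 + 11586/(-7301)) + 31902)*(2721 + 121) = ((2205*(1/11099) + 11586*(-1/7301)) + 31902)*2842 = ((2205/11099 - 11586/7301) + 31902)*2842 = (-112494309/81033799 + 31902)*2842 = (2585027761389/81033799)*2842 = 149931610160562/1653751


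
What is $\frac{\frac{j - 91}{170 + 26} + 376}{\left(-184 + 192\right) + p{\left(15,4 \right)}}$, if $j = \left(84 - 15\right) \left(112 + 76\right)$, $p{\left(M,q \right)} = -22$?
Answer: $- \frac{86577}{2744} \approx -31.551$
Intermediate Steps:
$j = 12972$ ($j = 69 \cdot 188 = 12972$)
$\frac{\frac{j - 91}{170 + 26} + 376}{\left(-184 + 192\right) + p{\left(15,4 \right)}} = \frac{\frac{12972 - 91}{170 + 26} + 376}{\left(-184 + 192\right) - 22} = \frac{\frac{12881}{196} + 376}{8 - 22} = \frac{12881 \cdot \frac{1}{196} + 376}{-14} = \left(\frac{12881}{196} + 376\right) \left(- \frac{1}{14}\right) = \frac{86577}{196} \left(- \frac{1}{14}\right) = - \frac{86577}{2744}$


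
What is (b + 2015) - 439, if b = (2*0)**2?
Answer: 1576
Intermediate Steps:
b = 0 (b = 0**2 = 0)
(b + 2015) - 439 = (0 + 2015) - 439 = 2015 - 439 = 1576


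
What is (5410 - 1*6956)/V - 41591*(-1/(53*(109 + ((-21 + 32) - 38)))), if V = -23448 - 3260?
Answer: 139691418/14509121 ≈ 9.6278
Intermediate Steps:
V = -26708
(5410 - 1*6956)/V - 41591*(-1/(53*(109 + ((-21 + 32) - 38)))) = (5410 - 1*6956)/(-26708) - 41591*(-1/(53*(109 + ((-21 + 32) - 38)))) = (5410 - 6956)*(-1/26708) - 41591*(-1/(53*(109 + (11 - 38)))) = -1546*(-1/26708) - 41591*(-1/(53*(109 - 27))) = 773/13354 - 41591/((-53*82)) = 773/13354 - 41591/(-4346) = 773/13354 - 41591*(-1/4346) = 773/13354 + 41591/4346 = 139691418/14509121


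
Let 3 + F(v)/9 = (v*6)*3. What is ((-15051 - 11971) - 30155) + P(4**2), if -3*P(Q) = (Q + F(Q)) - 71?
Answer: -174041/3 ≈ -58014.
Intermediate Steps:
F(v) = -27 + 162*v (F(v) = -27 + 9*((v*6)*3) = -27 + 9*((6*v)*3) = -27 + 9*(18*v) = -27 + 162*v)
P(Q) = 98/3 - 163*Q/3 (P(Q) = -((Q + (-27 + 162*Q)) - 71)/3 = -((-27 + 163*Q) - 71)/3 = -(-98 + 163*Q)/3 = 98/3 - 163*Q/3)
((-15051 - 11971) - 30155) + P(4**2) = ((-15051 - 11971) - 30155) + (98/3 - 163/3*4**2) = (-27022 - 30155) + (98/3 - 163/3*16) = -57177 + (98/3 - 2608/3) = -57177 - 2510/3 = -174041/3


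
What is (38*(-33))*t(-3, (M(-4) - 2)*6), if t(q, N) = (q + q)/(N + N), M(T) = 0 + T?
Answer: -209/2 ≈ -104.50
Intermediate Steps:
M(T) = T
t(q, N) = q/N (t(q, N) = (2*q)/((2*N)) = (2*q)*(1/(2*N)) = q/N)
(38*(-33))*t(-3, (M(-4) - 2)*6) = (38*(-33))*(-3*1/(6*(-4 - 2))) = -(-3762)/((-6*6)) = -(-3762)/(-36) = -(-3762)*(-1)/36 = -1254*1/12 = -209/2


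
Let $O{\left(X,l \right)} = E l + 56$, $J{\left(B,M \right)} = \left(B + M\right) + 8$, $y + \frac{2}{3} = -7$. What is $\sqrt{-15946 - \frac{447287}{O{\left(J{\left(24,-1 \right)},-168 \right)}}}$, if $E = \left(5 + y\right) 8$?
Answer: $\frac{i \sqrt{53226561570}}{1820} \approx 126.76 i$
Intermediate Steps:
$y = - \frac{23}{3}$ ($y = - \frac{2}{3} - 7 = - \frac{23}{3} \approx -7.6667$)
$J{\left(B,M \right)} = 8 + B + M$
$E = - \frac{64}{3}$ ($E = \left(5 - \frac{23}{3}\right) 8 = \left(- \frac{8}{3}\right) 8 = - \frac{64}{3} \approx -21.333$)
$O{\left(X,l \right)} = 56 - \frac{64 l}{3}$ ($O{\left(X,l \right)} = - \frac{64 l}{3} + 56 = 56 - \frac{64 l}{3}$)
$\sqrt{-15946 - \frac{447287}{O{\left(J{\left(24,-1 \right)},-168 \right)}}} = \sqrt{-15946 - \frac{447287}{56 - -3584}} = \sqrt{-15946 - \frac{447287}{56 + 3584}} = \sqrt{-15946 - \frac{447287}{3640}} = \sqrt{- \frac{58490727}{3640}} = \frac{i \sqrt{53226561570}}{1820}$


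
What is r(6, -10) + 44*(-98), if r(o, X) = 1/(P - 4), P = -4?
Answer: -34497/8 ≈ -4312.1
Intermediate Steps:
r(o, X) = -⅛ (r(o, X) = 1/(-4 - 4) = 1/(-8) = -⅛)
r(6, -10) + 44*(-98) = -⅛ + 44*(-98) = -⅛ - 4312 = -34497/8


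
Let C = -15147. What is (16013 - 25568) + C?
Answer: -24702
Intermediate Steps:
(16013 - 25568) + C = (16013 - 25568) - 15147 = -9555 - 15147 = -24702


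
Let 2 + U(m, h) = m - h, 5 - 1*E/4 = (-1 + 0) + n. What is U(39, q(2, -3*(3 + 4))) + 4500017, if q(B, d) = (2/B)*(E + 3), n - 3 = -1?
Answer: 4500035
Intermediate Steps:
n = 2 (n = 3 - 1 = 2)
E = 16 (E = 20 - 4*((-1 + 0) + 2) = 20 - 4*(-1 + 2) = 20 - 4*1 = 20 - 4 = 16)
q(B, d) = 38/B (q(B, d) = (2/B)*(16 + 3) = (2/B)*19 = 38/B)
U(m, h) = -2 + m - h (U(m, h) = -2 + (m - h) = -2 + m - h)
U(39, q(2, -3*(3 + 4))) + 4500017 = (-2 + 39 - 38/2) + 4500017 = (-2 + 39 - 1*19) + 4500017 = (-2 + 39 - 19) + 4500017 = 18 + 4500017 = 4500035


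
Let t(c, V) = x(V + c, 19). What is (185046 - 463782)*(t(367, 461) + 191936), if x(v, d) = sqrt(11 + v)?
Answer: -53499472896 - 278736*sqrt(839) ≈ -5.3508e+10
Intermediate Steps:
t(c, V) = sqrt(11 + V + c) (t(c, V) = sqrt(11 + (V + c)) = sqrt(11 + V + c))
(185046 - 463782)*(t(367, 461) + 191936) = (185046 - 463782)*(sqrt(11 + 461 + 367) + 191936) = -278736*(sqrt(839) + 191936) = -278736*(191936 + sqrt(839)) = -53499472896 - 278736*sqrt(839)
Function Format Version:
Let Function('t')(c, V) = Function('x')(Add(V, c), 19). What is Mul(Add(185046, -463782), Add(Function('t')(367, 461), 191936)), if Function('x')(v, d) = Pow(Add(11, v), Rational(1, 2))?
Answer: Add(-53499472896, Mul(-278736, Pow(839, Rational(1, 2)))) ≈ -5.3508e+10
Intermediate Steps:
Function('t')(c, V) = Pow(Add(11, V, c), Rational(1, 2)) (Function('t')(c, V) = Pow(Add(11, Add(V, c)), Rational(1, 2)) = Pow(Add(11, V, c), Rational(1, 2)))
Mul(Add(185046, -463782), Add(Function('t')(367, 461), 191936)) = Mul(Add(185046, -463782), Add(Pow(Add(11, 461, 367), Rational(1, 2)), 191936)) = Mul(-278736, Add(Pow(839, Rational(1, 2)), 191936)) = Mul(-278736, Add(191936, Pow(839, Rational(1, 2)))) = Add(-53499472896, Mul(-278736, Pow(839, Rational(1, 2))))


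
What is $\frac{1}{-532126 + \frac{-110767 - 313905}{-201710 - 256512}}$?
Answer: $- \frac{229111}{121915707650} \approx -1.8793 \cdot 10^{-6}$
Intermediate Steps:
$\frac{1}{-532126 + \frac{-110767 - 313905}{-201710 - 256512}} = \frac{1}{-532126 - \frac{424672}{-458222}} = \frac{1}{-532126 - - \frac{212336}{229111}} = \frac{1}{-532126 + \frac{212336}{229111}} = \frac{1}{- \frac{121915707650}{229111}} = - \frac{229111}{121915707650}$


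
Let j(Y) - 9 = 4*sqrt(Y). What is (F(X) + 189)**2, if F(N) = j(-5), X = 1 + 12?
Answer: 39124 + 1584*I*sqrt(5) ≈ 39124.0 + 3541.9*I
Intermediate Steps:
j(Y) = 9 + 4*sqrt(Y)
X = 13
F(N) = 9 + 4*I*sqrt(5) (F(N) = 9 + 4*sqrt(-5) = 9 + 4*(I*sqrt(5)) = 9 + 4*I*sqrt(5))
(F(X) + 189)**2 = ((9 + 4*I*sqrt(5)) + 189)**2 = (198 + 4*I*sqrt(5))**2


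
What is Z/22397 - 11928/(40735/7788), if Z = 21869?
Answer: -2079684394093/912341795 ≈ -2279.5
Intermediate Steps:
Z/22397 - 11928/(40735/7788) = 21869/22397 - 11928/(40735/7788) = 21869*(1/22397) - 11928/(40735*(1/7788)) = 21869/22397 - 11928/40735/7788 = 21869/22397 - 11928*7788/40735 = 21869/22397 - 92895264/40735 = -2079684394093/912341795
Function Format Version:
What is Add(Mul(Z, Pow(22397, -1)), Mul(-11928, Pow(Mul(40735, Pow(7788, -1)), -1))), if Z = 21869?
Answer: Rational(-2079684394093, 912341795) ≈ -2279.5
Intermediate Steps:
Add(Mul(Z, Pow(22397, -1)), Mul(-11928, Pow(Mul(40735, Pow(7788, -1)), -1))) = Add(Mul(21869, Pow(22397, -1)), Mul(-11928, Pow(Mul(40735, Pow(7788, -1)), -1))) = Add(Mul(21869, Rational(1, 22397)), Mul(-11928, Pow(Mul(40735, Rational(1, 7788)), -1))) = Add(Rational(21869, 22397), Mul(-11928, Pow(Rational(40735, 7788), -1))) = Add(Rational(21869, 22397), Mul(-11928, Rational(7788, 40735))) = Add(Rational(21869, 22397), Rational(-92895264, 40735)) = Rational(-2079684394093, 912341795)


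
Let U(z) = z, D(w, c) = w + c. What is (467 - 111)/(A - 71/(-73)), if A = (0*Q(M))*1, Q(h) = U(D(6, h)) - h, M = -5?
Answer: 25988/71 ≈ 366.03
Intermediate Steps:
D(w, c) = c + w
Q(h) = 6 (Q(h) = (h + 6) - h = (6 + h) - h = 6)
A = 0 (A = (0*6)*1 = 0*1 = 0)
(467 - 111)/(A - 71/(-73)) = (467 - 111)/(0 - 71/(-73)) = 356/(0 - 71*(-1/73)) = 356/(0 + 71/73) = 356/(71/73) = 356*(73/71) = 25988/71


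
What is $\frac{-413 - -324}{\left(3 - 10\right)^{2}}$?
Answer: $- \frac{89}{49} \approx -1.8163$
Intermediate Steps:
$\frac{-413 - -324}{\left(3 - 10\right)^{2}} = \frac{-413 + 324}{\left(-7\right)^{2}} = - \frac{89}{49}$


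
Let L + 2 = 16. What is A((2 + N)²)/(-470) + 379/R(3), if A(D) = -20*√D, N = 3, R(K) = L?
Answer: 17953/658 ≈ 27.284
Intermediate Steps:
L = 14 (L = -2 + 16 = 14)
R(K) = 14
A((2 + N)²)/(-470) + 379/R(3) = -20*√((2 + 3)²)/(-470) + 379/14 = -20*√(5²)*(-1/470) + 379*(1/14) = -20*√25*(-1/470) + 379/14 = -20*5*(-1/470) + 379/14 = -100*(-1/470) + 379/14 = 10/47 + 379/14 = 17953/658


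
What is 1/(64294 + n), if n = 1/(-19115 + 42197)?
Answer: 23082/1484034109 ≈ 1.5554e-5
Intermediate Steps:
n = 1/23082 ≈ 4.3324e-5
1/(64294 + n) = 1/(64294 + 1/23082) = 1/(1484034109/23082) = 23082/1484034109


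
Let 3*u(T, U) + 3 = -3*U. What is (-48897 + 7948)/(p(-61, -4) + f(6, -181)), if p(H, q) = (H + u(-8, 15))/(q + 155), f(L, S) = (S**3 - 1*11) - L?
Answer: 6183299/895393535 ≈ 0.0069057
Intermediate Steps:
u(T, U) = -1 - U (u(T, U) = -1 + (-3*U)/3 = -1 - U)
f(L, S) = -11 + S**3 - L (f(L, S) = (S**3 - 11) - L = (-11 + S**3) - L = -11 + S**3 - L)
p(H, q) = (-16 + H)/(155 + q) (p(H, q) = (H + (-1 - 1*15))/(q + 155) = (H + (-1 - 15))/(155 + q) = (H - 16)/(155 + q) = (-16 + H)/(155 + q))
(-48897 + 7948)/(p(-61, -4) + f(6, -181)) = (-48897 + 7948)/((-16 - 61)/(155 - 4) + (-11 + (-181)**3 - 1*6)) = -40949/(-77/151 + (-11 - 5929741 - 6)) = -40949/((1/151)*(-77) - 5929758) = -40949/(-77/151 - 5929758) = -40949/(-895393535/151) = -40949*(-151/895393535) = 6183299/895393535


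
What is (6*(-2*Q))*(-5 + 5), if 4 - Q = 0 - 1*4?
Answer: 0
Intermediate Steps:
Q = 8 (Q = 4 - (0 - 1*4) = 4 - (0 - 4) = 4 - 1*(-4) = 4 + 4 = 8)
(6*(-2*Q))*(-5 + 5) = (6*(-2*8))*(-5 + 5) = (6*(-16))*0 = -96*0 = 0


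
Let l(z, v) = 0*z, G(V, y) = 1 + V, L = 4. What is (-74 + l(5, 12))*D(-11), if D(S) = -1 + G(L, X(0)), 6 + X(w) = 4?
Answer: -296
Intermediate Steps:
X(w) = -2 (X(w) = -6 + 4 = -2)
l(z, v) = 0
D(S) = 4 (D(S) = -1 + (1 + 4) = -1 + 5 = 4)
(-74 + l(5, 12))*D(-11) = (-74 + 0)*4 = -74*4 = -296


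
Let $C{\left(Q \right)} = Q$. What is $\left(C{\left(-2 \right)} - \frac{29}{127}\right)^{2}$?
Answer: $\frac{80089}{16129} \approx 4.9655$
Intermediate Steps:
$\left(C{\left(-2 \right)} - \frac{29}{127}\right)^{2} = \left(-2 - \frac{29}{127}\right)^{2} = \left(- \frac{283}{127}\right)^{2} = \frac{80089}{16129}$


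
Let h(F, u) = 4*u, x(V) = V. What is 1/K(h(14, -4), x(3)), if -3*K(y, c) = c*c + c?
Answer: -¼ ≈ -0.25000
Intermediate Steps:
K(y, c) = -c/3 - c²/3 (K(y, c) = -(c*c + c)/3 = -(c² + c)/3 = -(c + c²)/3 = -c/3 - c²/3)
1/K(h(14, -4), x(3)) = 1/(-⅓*3*(1 + 3)) = 1/(-⅓*3*4) = 1/(-4) = -¼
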